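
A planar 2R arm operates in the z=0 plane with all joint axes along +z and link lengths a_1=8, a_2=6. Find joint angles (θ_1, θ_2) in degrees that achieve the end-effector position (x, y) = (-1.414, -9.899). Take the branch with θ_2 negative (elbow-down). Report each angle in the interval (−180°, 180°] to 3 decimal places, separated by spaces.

-61.257 -90.006

cos θ_2 = (99.9896−8²−6²)/(2·8·6) = -0.0001; θ_2 = -90.0062° (elbow-down)
β = atan2(-9.8990,-1.4140) = -98.1293°; ψ = atan2(-6.0000,7.9993) = -36.8721°
θ_1 = β − ψ = -61.2572°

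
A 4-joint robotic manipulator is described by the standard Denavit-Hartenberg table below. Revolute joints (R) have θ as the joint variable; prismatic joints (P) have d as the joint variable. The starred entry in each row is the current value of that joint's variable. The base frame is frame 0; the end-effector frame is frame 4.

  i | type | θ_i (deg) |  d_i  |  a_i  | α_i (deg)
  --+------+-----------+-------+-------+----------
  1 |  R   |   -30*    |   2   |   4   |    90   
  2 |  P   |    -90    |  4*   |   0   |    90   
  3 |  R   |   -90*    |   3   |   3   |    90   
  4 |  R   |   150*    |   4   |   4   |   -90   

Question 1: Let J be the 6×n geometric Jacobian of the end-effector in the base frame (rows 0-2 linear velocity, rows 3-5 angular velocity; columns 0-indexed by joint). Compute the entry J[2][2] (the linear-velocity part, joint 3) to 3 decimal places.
0.464

axis z_2 = (-0.8660,0.5000,-0.0000); lever o_n−o_2 = (-4.5622,2.0981,4.0000)
cross product → J_v[:, 2] = (2.0000,3.4641,0.4641)
J_ω[:, 2] = z_2
entry J[2][2] = 0.4641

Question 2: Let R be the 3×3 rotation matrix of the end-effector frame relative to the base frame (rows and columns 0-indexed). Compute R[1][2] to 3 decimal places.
-0.866

End-effector z-axis (col 2 of R) = (0.5000,-0.8660,0.0000)
R[1][2] = -0.8660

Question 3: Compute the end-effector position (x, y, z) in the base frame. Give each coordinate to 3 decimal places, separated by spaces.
after link 1: o_1 = (3.4641, -2.0000, 2.0000)
after link 2: o_2 = (1.4641, -5.4641, 2.0000)
after link 3: o_3 = (0.3660, -1.3660, 2.0000)
after link 4: o_4 = (-3.0981, -3.3660, 6.0000)

-3.098 -3.366 6.000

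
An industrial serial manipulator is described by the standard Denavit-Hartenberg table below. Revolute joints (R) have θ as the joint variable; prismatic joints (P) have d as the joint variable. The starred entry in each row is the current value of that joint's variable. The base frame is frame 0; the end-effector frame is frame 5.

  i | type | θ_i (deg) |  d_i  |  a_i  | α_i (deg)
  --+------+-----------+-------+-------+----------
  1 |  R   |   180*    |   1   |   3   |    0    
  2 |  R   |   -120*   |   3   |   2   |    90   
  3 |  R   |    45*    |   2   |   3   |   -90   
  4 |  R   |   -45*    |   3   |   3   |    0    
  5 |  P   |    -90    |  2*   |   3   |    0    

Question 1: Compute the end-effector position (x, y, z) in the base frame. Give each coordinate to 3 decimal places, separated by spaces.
after link 1: o_1 = (-3.0000, 0.0000, 1.0000)
after link 2: o_2 = (-2.0000, 1.7321, 4.0000)
after link 3: o_3 = (0.7927, 2.5692, 6.1213)
after link 4: o_4 = (2.3192, 0.9704, 9.7426)
after link 5: o_5 = (2.6992, -2.6140, 9.6569)

2.699 -2.614 9.657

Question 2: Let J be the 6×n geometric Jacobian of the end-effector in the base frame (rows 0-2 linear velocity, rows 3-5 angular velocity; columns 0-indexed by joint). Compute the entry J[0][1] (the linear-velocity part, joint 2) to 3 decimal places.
2.614

axis z_1 = (0.0000,0.0000,1.0000); lever o_n−o_1 = (5.6992,-2.6140,8.6569)
cross product → J_v[:, 1] = (2.6140,5.6992,-0.0000)
J_ω[:, 1] = z_1
entry J[0][1] = 2.6140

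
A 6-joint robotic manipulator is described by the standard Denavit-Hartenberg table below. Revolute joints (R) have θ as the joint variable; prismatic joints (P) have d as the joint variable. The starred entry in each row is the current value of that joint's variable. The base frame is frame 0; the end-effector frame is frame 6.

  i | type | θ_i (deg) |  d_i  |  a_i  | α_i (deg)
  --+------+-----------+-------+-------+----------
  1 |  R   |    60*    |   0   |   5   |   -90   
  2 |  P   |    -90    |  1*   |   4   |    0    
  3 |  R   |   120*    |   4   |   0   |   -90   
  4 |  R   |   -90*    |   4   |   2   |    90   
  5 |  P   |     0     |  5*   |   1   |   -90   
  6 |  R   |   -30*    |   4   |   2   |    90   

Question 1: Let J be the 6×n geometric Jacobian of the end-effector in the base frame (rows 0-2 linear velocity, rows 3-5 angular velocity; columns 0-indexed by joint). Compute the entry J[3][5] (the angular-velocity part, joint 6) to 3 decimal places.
-0.250

axis z_5 = (-0.2500,-0.4330,-0.8660); lever o_n−o_5 = (-2.9330,-1.6160,-2.9641)
cross product → J_v[:, 5] = (-0.1160,1.7990,-0.8660)
J_ω[:, 5] = z_5
entry J[3][5] = -0.2500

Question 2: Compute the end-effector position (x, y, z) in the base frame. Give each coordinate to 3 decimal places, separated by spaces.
after link 1: o_1 = (2.5000, 4.3301, 0.0000)
after link 2: o_2 = (1.6340, 4.8301, 4.0000)
after link 3: o_3 = (-1.8301, 6.8301, 4.0000)
after link 4: o_4 = (-4.5622, 6.0981, 0.5359)
after link 5: o_5 = (-7.5933, 2.8481, 3.0359)
after link 6: o_6 = (-10.5263, 1.2321, 0.0718)

-10.526 1.232 0.072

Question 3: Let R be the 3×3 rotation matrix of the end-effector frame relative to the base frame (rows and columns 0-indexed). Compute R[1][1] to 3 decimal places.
End-effector y-axis (col 1 of R) = (-0.2500,-0.4330,-0.8660)
R[1][1] = -0.4330

-0.433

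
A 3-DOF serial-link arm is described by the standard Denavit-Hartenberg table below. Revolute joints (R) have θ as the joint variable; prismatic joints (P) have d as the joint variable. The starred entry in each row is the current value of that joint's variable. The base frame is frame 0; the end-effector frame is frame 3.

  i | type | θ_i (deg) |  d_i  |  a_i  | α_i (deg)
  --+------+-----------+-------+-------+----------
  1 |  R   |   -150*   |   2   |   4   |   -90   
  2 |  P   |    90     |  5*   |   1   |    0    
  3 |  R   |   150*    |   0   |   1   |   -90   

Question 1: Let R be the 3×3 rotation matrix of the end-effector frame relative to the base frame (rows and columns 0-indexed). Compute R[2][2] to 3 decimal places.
0.500

End-effector z-axis (col 2 of R) = (-0.7500,-0.4330,0.5000)
R[2][2] = 0.5000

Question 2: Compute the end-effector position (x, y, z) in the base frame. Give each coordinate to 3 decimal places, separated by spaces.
after link 1: o_1 = (-3.4641, -2.0000, 2.0000)
after link 2: o_2 = (-0.9641, -6.3301, 1.0000)
after link 3: o_3 = (-0.5311, -6.0801, 1.8660)

-0.531 -6.080 1.866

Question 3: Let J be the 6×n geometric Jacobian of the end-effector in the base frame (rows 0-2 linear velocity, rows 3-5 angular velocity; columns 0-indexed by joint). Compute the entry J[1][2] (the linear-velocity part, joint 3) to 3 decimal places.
axis z_2 = (0.5000,-0.8660,0.0000); lever o_n−o_2 = (0.4330,0.2500,0.8660)
cross product → J_v[:, 2] = (-0.7500,-0.4330,0.5000)
J_ω[:, 2] = z_2
entry J[1][2] = -0.4330

-0.433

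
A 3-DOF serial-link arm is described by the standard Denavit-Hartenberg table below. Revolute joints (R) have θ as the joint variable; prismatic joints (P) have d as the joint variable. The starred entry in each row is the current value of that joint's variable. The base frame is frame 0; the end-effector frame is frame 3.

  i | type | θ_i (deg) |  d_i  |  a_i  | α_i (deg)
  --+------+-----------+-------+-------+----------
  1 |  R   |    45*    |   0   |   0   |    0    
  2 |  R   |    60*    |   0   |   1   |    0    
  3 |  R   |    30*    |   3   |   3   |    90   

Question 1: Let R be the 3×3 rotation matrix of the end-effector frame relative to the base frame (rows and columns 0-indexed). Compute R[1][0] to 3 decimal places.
0.707

End-effector x-axis (col 0 of R) = (-0.7071,0.7071,0.0000)
R[1][0] = 0.7071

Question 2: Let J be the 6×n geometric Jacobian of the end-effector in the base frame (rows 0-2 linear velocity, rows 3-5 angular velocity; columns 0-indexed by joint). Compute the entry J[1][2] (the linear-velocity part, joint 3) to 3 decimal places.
-2.121

axis z_2 = (0.0000,0.0000,1.0000); lever o_n−o_2 = (-2.1213,2.1213,3.0000)
cross product → J_v[:, 2] = (-2.1213,-2.1213,0.0000)
J_ω[:, 2] = z_2
entry J[1][2] = -2.1213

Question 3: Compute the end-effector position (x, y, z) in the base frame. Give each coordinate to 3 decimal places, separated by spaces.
-2.380 3.087 3.000

after link 1: o_1 = (0.0000, 0.0000, 0.0000)
after link 2: o_2 = (-0.2588, 0.9659, 0.0000)
after link 3: o_3 = (-2.3801, 3.0872, 3.0000)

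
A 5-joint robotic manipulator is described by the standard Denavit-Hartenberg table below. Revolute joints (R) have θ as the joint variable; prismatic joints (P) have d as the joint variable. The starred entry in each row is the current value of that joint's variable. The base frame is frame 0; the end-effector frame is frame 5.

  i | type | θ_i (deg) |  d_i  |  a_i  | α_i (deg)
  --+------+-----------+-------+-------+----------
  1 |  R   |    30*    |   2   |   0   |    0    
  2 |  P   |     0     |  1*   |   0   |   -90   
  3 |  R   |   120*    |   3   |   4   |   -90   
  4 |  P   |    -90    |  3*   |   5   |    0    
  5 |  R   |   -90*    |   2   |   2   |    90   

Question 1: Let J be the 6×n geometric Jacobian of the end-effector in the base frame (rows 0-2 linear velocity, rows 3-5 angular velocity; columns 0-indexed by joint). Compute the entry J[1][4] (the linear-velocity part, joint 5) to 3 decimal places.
axis z_4 = (-0.7500,-0.4330,0.5000); lever o_n−o_4 = (-0.6340,-0.3660,2.7321)
cross product → J_v[:, 4] = (-1.0000,1.7321,-0.0000)
J_ω[:, 4] = z_4
entry J[1][4] = 1.7321

1.732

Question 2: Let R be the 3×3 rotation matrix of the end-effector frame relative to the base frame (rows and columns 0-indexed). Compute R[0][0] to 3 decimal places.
0.433

End-effector x-axis (col 0 of R) = (0.4330,0.2500,0.8660)
R[0][0] = 0.4330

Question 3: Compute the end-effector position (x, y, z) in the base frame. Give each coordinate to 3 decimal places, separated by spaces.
-8.616 4.263 3.768

after link 1: o_1 = (0.0000, 0.0000, 2.0000)
after link 2: o_2 = (0.0000, 0.0000, 3.0000)
after link 3: o_3 = (-3.2321, 1.5981, -0.4641)
after link 4: o_4 = (-7.9821, 4.6292, 1.0359)
after link 5: o_5 = (-8.6160, 4.2631, 3.7679)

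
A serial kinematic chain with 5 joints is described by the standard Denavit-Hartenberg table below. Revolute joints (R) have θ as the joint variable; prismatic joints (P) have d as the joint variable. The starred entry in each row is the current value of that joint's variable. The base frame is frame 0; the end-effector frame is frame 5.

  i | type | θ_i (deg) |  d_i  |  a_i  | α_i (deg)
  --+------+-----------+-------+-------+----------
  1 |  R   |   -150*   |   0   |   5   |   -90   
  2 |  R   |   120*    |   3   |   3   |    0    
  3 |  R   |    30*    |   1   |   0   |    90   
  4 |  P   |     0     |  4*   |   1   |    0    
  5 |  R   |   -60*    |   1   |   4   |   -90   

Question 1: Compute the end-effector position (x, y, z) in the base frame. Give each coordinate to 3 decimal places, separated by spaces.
-2.678 -2.165 -8.428

after link 1: o_1 = (-4.3301, -2.5000, 0.0000)
after link 2: o_2 = (-1.5311, -4.3481, -2.5981)
after link 3: o_3 = (-1.0311, -5.2141, -2.5981)
after link 4: o_4 = (-2.0131, -5.7811, -6.5622)
after link 5: o_5 = (-2.6782, -2.1651, -8.4282)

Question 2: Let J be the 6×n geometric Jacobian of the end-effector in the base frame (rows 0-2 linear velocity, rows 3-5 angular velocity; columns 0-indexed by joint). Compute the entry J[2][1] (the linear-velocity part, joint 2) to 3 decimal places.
axis z_1 = (0.5000,-0.8660,0.0000); lever o_n−o_1 = (1.6519,0.3349,-8.4282)
cross product → J_v[:, 1] = (7.2990,4.2141,1.5981)
J_ω[:, 1] = z_1
entry J[2][1] = 1.5981

1.598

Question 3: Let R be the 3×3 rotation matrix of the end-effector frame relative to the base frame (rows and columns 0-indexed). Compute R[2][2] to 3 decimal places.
End-effector z-axis (col 2 of R) = (0.8995,-0.0580,-0.4330)
R[2][2] = -0.4330

-0.433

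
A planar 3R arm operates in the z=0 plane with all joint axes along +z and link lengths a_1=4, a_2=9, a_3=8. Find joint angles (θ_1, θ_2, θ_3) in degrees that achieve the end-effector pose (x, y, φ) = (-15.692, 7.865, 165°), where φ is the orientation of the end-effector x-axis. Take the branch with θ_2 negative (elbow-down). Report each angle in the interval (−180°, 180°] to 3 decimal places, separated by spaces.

wrist centre = target − a_3·(cos φ, sin φ) = (-7.9646, 5.7944)
cos θ_2 = (97.0104−4²−9²)/(2·4·9) = 0.0001; θ_2 = -89.9917° (elbow-down)
β = atan2(5.7944,-7.9646) = 143.9631°; ψ = atan2(-9.0000,4.0013) = -66.0306°
θ_1 = β − ψ = 209.9938°
θ_3 = φ − θ_1 − θ_2 = 44.9980° (wrapped to (-180°,180°])

-150.006 -89.992 44.998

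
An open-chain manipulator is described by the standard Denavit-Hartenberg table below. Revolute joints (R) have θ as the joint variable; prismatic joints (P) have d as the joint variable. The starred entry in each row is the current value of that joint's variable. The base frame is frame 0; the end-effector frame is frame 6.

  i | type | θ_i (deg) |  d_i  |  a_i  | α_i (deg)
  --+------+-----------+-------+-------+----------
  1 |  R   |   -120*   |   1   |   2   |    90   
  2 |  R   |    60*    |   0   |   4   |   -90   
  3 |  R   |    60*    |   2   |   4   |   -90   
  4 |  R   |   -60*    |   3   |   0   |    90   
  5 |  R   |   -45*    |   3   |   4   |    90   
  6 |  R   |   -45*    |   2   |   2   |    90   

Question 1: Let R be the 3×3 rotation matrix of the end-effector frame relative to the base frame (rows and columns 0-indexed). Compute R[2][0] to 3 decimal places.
0.788

End-effector x-axis (col 0 of R) = (0.2486,-0.5630,0.7881)
R[2][0] = 0.7881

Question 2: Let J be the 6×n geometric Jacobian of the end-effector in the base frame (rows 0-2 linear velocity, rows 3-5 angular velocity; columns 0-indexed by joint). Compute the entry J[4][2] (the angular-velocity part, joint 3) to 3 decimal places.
0.750

axis z_2 = (0.4330,0.7500,0.5000); lever o_n−o_2 = (3.0542,0.8923,5.7839)
cross product → J_v[:, 2] = (3.8918,-0.9774,-1.9042)
J_ω[:, 2] = z_2
entry J[4][2] = 0.7500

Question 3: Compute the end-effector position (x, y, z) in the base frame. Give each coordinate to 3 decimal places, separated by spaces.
after link 1: o_1 = (-1.0000, -1.7321, 1.0000)
after link 2: o_2 = (-2.0000, -3.4641, 4.4641)
after link 3: o_3 = (1.3660, -4.5622, 7.1962)
after link 4: o_4 = (3.3146, -4.1872, 4.9462)
after link 5: o_5 = (2.4477, -0.8097, 8.5296)
after link 6: o_6 = (1.0542, -2.5718, 10.2480)

1.054 -2.572 10.248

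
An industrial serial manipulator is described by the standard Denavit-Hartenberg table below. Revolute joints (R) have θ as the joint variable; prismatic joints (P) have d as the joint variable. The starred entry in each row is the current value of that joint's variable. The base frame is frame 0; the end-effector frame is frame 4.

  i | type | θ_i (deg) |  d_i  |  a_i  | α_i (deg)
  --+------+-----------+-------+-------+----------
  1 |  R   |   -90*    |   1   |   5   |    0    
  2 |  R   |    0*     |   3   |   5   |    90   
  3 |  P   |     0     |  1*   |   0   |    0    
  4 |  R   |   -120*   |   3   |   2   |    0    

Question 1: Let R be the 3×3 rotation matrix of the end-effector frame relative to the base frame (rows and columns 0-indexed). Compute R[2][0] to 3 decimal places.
End-effector x-axis (col 0 of R) = (-0.0000,0.5000,-0.8660)
R[2][0] = -0.8660

-0.866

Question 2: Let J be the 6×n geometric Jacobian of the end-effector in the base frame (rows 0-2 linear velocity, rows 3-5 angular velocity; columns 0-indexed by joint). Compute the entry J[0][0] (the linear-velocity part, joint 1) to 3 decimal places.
9.000

axis z_0 = ẑ; lever o_n−o_0 = (-4.0000,-9.0000,2.2679)
cross product → J_v[:, 0] = (9.0000,-4.0000,0.0000)
J_ω[:, 0] = z_0
entry J[0][0] = 9.0000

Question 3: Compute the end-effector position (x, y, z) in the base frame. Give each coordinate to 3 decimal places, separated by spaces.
-4.000 -9.000 2.268

after link 1: o_1 = (0.0000, -5.0000, 1.0000)
after link 2: o_2 = (0.0000, -10.0000, 4.0000)
after link 3: o_3 = (-1.0000, -10.0000, 4.0000)
after link 4: o_4 = (-4.0000, -9.0000, 2.2679)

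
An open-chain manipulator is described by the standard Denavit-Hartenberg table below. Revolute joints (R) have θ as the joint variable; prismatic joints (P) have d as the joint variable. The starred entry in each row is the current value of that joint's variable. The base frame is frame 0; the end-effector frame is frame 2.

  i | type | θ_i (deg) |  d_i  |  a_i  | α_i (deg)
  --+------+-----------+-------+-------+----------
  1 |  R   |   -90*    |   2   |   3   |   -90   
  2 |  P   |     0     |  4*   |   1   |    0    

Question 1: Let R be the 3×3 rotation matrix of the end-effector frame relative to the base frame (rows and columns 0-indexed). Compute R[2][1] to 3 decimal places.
End-effector y-axis (col 1 of R) = (0.0000,0.0000,-1.0000)
R[2][1] = -1.0000

-1.000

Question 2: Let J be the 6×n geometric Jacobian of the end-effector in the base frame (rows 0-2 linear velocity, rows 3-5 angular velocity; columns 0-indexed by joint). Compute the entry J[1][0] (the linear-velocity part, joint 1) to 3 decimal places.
4.000

axis z_0 = ẑ; lever o_n−o_0 = (4.0000,-4.0000,2.0000)
cross product → J_v[:, 0] = (4.0000,4.0000,-0.0000)
J_ω[:, 0] = z_0
entry J[1][0] = 4.0000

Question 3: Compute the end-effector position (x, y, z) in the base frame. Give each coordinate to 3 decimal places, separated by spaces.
4.000 -4.000 2.000

after link 1: o_1 = (0.0000, -3.0000, 2.0000)
after link 2: o_2 = (4.0000, -4.0000, 2.0000)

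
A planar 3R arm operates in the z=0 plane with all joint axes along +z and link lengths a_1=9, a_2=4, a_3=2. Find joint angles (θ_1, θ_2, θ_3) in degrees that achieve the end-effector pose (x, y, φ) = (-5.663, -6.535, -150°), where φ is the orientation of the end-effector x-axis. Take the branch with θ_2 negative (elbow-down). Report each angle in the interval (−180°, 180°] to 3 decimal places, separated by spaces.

wrist centre = target − a_3·(cos φ, sin φ) = (-3.9309, -5.5350)
cos θ_2 = (46.0886−9²−4²)/(2·9·4) = -0.7071; θ_2 = -134.9997° (elbow-down)
β = atan2(-5.5350,-3.9309) = -125.3823°; ψ = atan2(-2.8284,6.1716) = -24.6220°
θ_1 = β − ψ = -100.7603°
θ_3 = φ − θ_1 − θ_2 = 85.7600° (wrapped to (-180°,180°])

-100.760 -135.000 85.760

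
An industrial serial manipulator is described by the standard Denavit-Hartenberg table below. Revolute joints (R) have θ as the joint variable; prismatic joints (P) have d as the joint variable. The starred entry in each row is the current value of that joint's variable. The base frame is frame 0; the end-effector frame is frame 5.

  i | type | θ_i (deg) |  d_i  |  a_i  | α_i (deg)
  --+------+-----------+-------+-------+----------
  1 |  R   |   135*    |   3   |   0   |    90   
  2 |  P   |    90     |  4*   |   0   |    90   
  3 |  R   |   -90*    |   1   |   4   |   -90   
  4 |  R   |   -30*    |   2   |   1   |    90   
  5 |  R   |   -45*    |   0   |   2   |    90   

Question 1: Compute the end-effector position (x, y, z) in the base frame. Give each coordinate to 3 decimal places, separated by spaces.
-3.039 0.082 3.586

after link 1: o_1 = (0.0000, 0.0000, 3.0000)
after link 2: o_2 = (2.8284, 2.8284, 3.0000)
after link 3: o_3 = (-0.7071, 0.7071, 3.0000)
after link 4: o_4 = (-1.6730, 0.4483, 5.0000)
after link 5: o_5 = (-3.0391, 0.0823, 3.5858)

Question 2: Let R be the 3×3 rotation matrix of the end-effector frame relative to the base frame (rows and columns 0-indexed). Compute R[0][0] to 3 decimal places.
End-effector x-axis (col 0 of R) = (-0.6830,-0.1830,-0.7071)
R[0][0] = -0.6830

-0.683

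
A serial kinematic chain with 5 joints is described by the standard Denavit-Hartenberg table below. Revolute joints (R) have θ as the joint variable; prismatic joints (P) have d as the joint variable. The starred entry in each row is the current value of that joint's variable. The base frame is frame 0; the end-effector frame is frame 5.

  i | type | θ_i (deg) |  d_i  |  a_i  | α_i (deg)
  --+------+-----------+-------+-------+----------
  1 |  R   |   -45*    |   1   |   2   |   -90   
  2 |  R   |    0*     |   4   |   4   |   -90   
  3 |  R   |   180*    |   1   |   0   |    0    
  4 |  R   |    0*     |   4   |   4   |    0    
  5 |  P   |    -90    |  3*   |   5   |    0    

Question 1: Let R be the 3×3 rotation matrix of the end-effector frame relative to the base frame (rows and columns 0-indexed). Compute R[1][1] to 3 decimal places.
End-effector y-axis (col 1 of R) = (-0.7071,0.7071,-0.0000)
R[1][1] = 0.7071

0.707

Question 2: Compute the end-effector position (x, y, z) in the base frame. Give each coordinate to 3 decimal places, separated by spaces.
after link 1: o_1 = (1.4142, -1.4142, 1.0000)
after link 2: o_2 = (7.0711, -1.4142, 1.0000)
after link 3: o_3 = (7.0711, -1.4142, 0.0000)
after link 4: o_4 = (4.2426, 1.4142, -4.0000)
after link 5: o_5 = (0.7071, -2.1213, -7.0000)

0.707 -2.121 -7.000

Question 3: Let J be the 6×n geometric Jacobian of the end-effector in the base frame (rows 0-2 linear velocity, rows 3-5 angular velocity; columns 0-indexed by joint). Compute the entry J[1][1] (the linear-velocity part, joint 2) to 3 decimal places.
axis z_1 = (0.7071,0.7071,0.0000); lever o_n−o_1 = (-0.7071,-0.7071,-8.0000)
cross product → J_v[:, 1] = (-5.6569,5.6569,-0.0000)
J_ω[:, 1] = z_1
entry J[1][1] = 5.6569

5.657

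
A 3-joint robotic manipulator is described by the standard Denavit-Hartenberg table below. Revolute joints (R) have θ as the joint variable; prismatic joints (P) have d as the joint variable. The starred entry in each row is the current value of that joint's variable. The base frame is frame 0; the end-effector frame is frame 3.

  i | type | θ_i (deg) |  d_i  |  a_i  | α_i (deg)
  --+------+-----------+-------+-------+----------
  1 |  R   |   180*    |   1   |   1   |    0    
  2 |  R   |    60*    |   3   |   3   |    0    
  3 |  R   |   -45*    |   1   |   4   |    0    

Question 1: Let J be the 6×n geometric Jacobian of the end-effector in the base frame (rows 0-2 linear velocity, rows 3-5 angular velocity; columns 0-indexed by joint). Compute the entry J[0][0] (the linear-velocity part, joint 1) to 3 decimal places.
axis z_0 = ẑ; lever o_n−o_0 = (-6.3637,-3.6334,5.0000)
cross product → J_v[:, 0] = (3.6334,-6.3637,0.0000)
J_ω[:, 0] = z_0
entry J[0][0] = 3.6334

3.633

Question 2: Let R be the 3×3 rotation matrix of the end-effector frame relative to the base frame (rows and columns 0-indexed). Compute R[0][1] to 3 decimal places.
End-effector y-axis (col 1 of R) = (0.2588,-0.9659,0.0000)
R[0][1] = 0.2588

0.259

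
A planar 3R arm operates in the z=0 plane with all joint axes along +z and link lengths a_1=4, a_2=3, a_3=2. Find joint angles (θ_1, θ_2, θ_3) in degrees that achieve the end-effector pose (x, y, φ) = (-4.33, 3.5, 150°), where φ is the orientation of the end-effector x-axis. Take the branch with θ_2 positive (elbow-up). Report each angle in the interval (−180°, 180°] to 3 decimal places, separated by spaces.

89.998 120.002 -60.000

wrist centre = target − a_3·(cos φ, sin φ) = (-2.5979, 2.5000)
cos θ_2 = (12.9993−4²−3²)/(2·4·3) = -0.5000; θ_2 = 120.0018° (elbow-up)
β = atan2(2.5000,-2.5979) = 136.1007°; ψ = atan2(2.5980,2.4999) = 46.1025°
θ_1 = β − ψ = 89.9982°
θ_3 = φ − θ_1 − θ_2 = -60.0000° (wrapped to (-180°,180°])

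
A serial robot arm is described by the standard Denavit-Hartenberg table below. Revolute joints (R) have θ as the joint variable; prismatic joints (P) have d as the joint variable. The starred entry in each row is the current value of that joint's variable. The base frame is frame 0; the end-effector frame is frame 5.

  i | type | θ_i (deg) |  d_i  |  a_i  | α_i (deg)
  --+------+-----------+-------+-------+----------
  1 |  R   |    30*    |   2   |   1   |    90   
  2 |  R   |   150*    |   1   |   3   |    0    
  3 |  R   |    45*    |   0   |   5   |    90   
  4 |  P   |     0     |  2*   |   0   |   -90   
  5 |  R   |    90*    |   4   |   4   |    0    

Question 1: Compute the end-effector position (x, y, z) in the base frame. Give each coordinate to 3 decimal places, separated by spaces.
after link 1: o_1 = (0.8660, 0.5000, 2.0000)
after link 2: o_2 = (-0.8840, -1.6651, 3.5000)
after link 3: o_3 = (-5.0666, -4.0799, 2.2059)
after link 4: o_4 = (-5.5148, -4.3387, 4.1378)
after link 5: o_5 = (-2.6183, -7.2852, 0.2741)

-2.618 -7.285 0.274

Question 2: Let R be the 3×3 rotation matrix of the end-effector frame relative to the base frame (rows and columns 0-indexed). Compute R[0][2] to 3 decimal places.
0.500

End-effector z-axis (col 2 of R) = (0.5000,-0.8660,0.0000)
R[0][2] = 0.5000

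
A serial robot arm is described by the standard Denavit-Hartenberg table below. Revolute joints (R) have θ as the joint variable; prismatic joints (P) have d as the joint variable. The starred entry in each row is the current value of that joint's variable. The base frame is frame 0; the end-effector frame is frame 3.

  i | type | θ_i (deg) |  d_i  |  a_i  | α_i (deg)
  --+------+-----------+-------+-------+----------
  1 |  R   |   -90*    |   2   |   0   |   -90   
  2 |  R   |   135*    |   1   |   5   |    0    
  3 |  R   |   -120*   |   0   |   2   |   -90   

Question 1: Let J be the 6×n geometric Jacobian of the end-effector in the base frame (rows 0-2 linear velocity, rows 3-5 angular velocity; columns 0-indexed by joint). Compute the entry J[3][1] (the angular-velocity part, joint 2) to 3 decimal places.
axis z_1 = (1.0000,0.0000,0.0000); lever o_n−o_1 = (1.0000,1.6037,-4.0532)
cross product → J_v[:, 1] = (-0.0000,4.0532,1.6037)
J_ω[:, 1] = z_1
entry J[3][1] = 1.0000

1.000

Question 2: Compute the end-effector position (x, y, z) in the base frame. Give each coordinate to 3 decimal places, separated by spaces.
1.000 1.604 -2.053

after link 1: o_1 = (0.0000, 0.0000, 2.0000)
after link 2: o_2 = (1.0000, 3.5355, -1.5355)
after link 3: o_3 = (1.0000, 1.6037, -2.0532)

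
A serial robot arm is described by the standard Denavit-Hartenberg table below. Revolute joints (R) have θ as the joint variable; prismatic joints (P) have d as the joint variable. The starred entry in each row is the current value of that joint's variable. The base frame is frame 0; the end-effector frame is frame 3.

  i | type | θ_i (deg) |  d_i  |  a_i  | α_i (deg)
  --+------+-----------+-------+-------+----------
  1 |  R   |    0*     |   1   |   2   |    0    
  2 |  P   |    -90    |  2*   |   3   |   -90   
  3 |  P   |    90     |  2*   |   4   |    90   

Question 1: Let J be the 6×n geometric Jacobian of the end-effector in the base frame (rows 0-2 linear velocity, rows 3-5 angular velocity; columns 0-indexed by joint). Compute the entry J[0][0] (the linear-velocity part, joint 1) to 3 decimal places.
axis z_0 = ẑ; lever o_n−o_0 = (4.0000,-3.0000,-1.0000)
cross product → J_v[:, 0] = (3.0000,4.0000,-0.0000)
J_ω[:, 0] = z_0
entry J[0][0] = 3.0000

3.000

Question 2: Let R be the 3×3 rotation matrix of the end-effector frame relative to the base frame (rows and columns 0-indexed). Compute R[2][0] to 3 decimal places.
-1.000

End-effector x-axis (col 0 of R) = (0.0000,-0.0000,-1.0000)
R[2][0] = -1.0000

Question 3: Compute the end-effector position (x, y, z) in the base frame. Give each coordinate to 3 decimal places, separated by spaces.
after link 1: o_1 = (2.0000, 0.0000, 1.0000)
after link 2: o_2 = (2.0000, -3.0000, 3.0000)
after link 3: o_3 = (4.0000, -3.0000, -1.0000)

4.000 -3.000 -1.000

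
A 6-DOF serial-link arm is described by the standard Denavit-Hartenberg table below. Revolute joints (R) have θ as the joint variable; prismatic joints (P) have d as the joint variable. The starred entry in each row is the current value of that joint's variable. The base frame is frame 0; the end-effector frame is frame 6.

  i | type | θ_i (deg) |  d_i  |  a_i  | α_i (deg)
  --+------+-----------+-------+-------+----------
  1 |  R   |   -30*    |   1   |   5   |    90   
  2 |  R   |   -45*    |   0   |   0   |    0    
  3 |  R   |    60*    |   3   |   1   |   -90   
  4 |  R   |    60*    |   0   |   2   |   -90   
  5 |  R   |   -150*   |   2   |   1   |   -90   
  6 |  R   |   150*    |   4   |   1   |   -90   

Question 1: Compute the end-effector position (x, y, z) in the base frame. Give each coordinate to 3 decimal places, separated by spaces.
after link 1: o_1 = (4.3301, -2.5000, 1.0000)
after link 2: o_2 = (4.3301, -2.5000, 1.0000)
after link 3: o_3 = (3.6666, -5.5810, 1.2588)
after link 4: o_4 = (5.3692, -4.5640, 1.5176)
after link 5: o_5 = (3.5710, -3.2371, 1.4402)
after link 6: o_6 = (5.4698, -1.8721, 4.8360)

5.470 -1.872 4.836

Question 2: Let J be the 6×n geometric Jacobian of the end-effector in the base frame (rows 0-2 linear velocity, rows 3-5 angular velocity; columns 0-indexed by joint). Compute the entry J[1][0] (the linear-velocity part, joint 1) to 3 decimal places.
5.470

axis z_0 = ẑ; lever o_n−o_0 = (5.4698,-1.8721,4.8360)
cross product → J_v[:, 0] = (1.8721,5.4698,-0.0000)
J_ω[:, 0] = z_0
entry J[1][0] = 5.4698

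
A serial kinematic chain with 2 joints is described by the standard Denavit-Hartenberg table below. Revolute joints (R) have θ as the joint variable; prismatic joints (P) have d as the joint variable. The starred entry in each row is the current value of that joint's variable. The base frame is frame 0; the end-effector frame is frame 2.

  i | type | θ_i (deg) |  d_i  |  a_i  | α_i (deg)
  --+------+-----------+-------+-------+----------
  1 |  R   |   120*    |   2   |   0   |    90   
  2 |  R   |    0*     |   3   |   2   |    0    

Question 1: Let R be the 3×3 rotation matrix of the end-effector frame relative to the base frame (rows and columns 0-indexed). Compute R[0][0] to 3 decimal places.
End-effector x-axis (col 0 of R) = (-0.5000,0.8660,0.0000)
R[0][0] = -0.5000

-0.500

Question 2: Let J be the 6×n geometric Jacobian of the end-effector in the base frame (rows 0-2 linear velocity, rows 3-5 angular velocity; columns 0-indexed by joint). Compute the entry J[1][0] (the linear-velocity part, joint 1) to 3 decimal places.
axis z_0 = ẑ; lever o_n−o_0 = (1.5981,3.2321,2.0000)
cross product → J_v[:, 0] = (-3.2321,1.5981,0.0000)
J_ω[:, 0] = z_0
entry J[1][0] = 1.5981

1.598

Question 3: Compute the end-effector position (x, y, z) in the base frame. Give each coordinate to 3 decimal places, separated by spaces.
after link 1: o_1 = (0.0000, 0.0000, 2.0000)
after link 2: o_2 = (1.5981, 3.2321, 2.0000)

1.598 3.232 2.000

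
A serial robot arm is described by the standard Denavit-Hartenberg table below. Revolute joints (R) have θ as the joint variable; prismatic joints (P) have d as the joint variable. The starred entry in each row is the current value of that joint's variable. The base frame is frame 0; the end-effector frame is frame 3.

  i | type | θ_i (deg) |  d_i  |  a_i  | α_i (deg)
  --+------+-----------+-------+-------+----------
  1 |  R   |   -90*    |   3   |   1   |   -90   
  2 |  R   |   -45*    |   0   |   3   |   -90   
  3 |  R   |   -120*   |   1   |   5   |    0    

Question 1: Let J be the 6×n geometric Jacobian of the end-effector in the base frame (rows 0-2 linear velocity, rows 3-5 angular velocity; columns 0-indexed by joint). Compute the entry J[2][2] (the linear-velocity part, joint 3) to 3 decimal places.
axis z_2 = (0.0000,-0.7071,-0.7071); lever o_n−o_2 = (4.3301,1.0607,-2.4749)
cross product → J_v[:, 2] = (2.5000,-3.0619,3.0619)
J_ω[:, 2] = z_2
entry J[2][2] = 3.0619

3.062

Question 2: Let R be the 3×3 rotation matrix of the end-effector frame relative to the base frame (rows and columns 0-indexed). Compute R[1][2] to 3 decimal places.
-0.707

End-effector z-axis (col 2 of R) = (0.0000,-0.7071,-0.7071)
R[1][2] = -0.7071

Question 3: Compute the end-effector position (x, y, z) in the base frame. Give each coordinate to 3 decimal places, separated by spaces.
4.330 -2.061 2.646

after link 1: o_1 = (0.0000, -1.0000, 3.0000)
after link 2: o_2 = (0.0000, -3.1213, 5.1213)
after link 3: o_3 = (4.3301, -2.0607, 2.6464)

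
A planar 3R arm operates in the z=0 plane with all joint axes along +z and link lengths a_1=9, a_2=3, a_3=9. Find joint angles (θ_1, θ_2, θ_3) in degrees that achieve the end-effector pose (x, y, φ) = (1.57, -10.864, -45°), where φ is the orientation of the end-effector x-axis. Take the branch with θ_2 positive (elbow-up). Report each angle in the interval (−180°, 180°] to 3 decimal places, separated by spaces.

wrist centre = target − a_3·(cos φ, sin φ) = (-4.7940, -4.5000)
cos θ_2 = (43.2324−9²−3²)/(2·9·3) = -0.8661; θ_2 = 150.0047° (elbow-up)
β = atan2(-4.5000,-4.7940) = -136.8114°; ψ = atan2(1.4998,6.4018) = 13.1852°
θ_1 = β − ψ = -149.9966°
θ_3 = φ − θ_1 − θ_2 = -45.0081° (wrapped to (-180°,180°])

-149.997 150.005 -45.008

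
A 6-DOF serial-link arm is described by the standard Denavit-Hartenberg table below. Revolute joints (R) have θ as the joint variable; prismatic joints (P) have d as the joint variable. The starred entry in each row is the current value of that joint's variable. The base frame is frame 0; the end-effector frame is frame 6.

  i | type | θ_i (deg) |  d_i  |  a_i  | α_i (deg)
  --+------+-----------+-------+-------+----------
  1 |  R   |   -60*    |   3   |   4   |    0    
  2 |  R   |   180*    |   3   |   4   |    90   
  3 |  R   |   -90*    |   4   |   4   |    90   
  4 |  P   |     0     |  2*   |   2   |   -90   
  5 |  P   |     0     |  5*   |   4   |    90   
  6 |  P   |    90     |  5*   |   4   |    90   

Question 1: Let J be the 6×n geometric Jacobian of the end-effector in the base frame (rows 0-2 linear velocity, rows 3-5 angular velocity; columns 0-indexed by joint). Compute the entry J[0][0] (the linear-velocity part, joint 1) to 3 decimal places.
-0.438

axis z_0 = ẑ; lever o_n−o_0 = (14.7583,0.4378,-4.0000)
cross product → J_v[:, 0] = (-0.4378,14.7583,0.0000)
J_ω[:, 0] = z_0
entry J[0][0] = -0.4378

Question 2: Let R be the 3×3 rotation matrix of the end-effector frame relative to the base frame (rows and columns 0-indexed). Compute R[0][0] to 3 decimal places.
End-effector x-axis (col 0 of R) = (0.8660,0.5000,0.0000)
R[0][0] = 0.8660

0.866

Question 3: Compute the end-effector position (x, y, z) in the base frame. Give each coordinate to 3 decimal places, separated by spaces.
14.758 0.438 -4.000

after link 1: o_1 = (2.0000, -3.4641, 3.0000)
after link 2: o_2 = (0.0000, 0.0000, 6.0000)
after link 3: o_3 = (3.4641, 2.0000, 2.0000)
after link 4: o_4 = (4.4641, 0.2679, 0.0000)
after link 5: o_5 = (8.7942, 2.7679, -4.0000)
after link 6: o_6 = (14.7583, 0.4378, -4.0000)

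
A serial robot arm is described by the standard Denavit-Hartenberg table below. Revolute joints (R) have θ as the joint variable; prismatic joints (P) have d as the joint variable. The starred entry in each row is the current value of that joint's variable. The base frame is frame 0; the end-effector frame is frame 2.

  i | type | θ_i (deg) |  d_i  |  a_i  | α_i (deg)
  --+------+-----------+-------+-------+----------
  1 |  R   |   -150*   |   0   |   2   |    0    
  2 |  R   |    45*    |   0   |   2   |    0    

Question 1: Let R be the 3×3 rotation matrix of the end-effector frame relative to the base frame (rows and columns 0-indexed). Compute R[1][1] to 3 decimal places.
End-effector y-axis (col 1 of R) = (0.9659,-0.2588,0.0000)
R[1][1] = -0.2588

-0.259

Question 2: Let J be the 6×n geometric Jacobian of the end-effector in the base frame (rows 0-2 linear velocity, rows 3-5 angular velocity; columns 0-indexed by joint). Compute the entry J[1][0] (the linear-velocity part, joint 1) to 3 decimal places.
-2.250

axis z_0 = ẑ; lever o_n−o_0 = (-2.2497,-2.9319,0.0000)
cross product → J_v[:, 0] = (2.9319,-2.2497,0.0000)
J_ω[:, 0] = z_0
entry J[1][0] = -2.2497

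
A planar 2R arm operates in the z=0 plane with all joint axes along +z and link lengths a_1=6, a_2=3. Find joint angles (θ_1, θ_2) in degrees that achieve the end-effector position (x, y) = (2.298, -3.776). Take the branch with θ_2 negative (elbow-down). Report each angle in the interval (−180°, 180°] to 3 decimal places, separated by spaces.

-30.003 -135.012

cos θ_2 = (19.5390−6²−3²)/(2·6·3) = -0.7073; θ_2 = -135.0117° (elbow-down)
β = atan2(-3.7760,2.2980) = -58.6761°; ψ = atan2(-2.1209,3.8782) = -28.6728°
θ_1 = β − ψ = -30.0033°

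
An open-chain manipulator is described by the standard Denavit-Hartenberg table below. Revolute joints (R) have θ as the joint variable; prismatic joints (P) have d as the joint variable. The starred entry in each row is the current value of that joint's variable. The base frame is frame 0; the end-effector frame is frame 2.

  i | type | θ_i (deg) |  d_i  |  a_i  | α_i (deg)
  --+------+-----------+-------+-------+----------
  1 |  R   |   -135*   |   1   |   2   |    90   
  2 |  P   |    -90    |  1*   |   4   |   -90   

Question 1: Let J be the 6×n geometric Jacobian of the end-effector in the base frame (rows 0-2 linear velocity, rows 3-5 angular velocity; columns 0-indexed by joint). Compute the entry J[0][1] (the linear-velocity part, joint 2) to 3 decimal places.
prismatic axis z_1 = (-0.7071,0.7071,0.0000)
J_v[:, 1] = z_1; J_ω[:, 1] = (0,0,0)
entry J[0][1] = -0.7071

-0.707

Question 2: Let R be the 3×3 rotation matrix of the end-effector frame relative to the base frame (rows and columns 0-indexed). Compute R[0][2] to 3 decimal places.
-0.707

End-effector z-axis (col 2 of R) = (-0.7071,-0.7071,0.0000)
R[0][2] = -0.7071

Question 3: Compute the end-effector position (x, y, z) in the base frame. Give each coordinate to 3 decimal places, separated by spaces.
-2.121 -0.707 -3.000

after link 1: o_1 = (-1.4142, -1.4142, 1.0000)
after link 2: o_2 = (-2.1213, -0.7071, -3.0000)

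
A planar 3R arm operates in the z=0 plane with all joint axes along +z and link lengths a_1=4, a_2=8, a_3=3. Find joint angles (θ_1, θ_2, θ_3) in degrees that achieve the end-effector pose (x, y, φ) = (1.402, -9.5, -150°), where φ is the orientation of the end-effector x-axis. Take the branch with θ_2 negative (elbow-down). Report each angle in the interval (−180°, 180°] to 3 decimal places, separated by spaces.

wrist centre = target − a_3·(cos φ, sin φ) = (4.0001, -8.0000)
cos θ_2 = (80.0006−4²−8²)/(2·4·8) = 0.0000; θ_2 = -89.9995° (elbow-down)
β = atan2(-8.0000,4.0001) = -63.4345°; ψ = atan2(-8.0000,4.0001) = -63.4345°
θ_1 = β − ψ = -0.0000°
θ_3 = φ − θ_1 − θ_2 = -60.0005° (wrapped to (-180°,180°])

-0.000 -89.999 -60.001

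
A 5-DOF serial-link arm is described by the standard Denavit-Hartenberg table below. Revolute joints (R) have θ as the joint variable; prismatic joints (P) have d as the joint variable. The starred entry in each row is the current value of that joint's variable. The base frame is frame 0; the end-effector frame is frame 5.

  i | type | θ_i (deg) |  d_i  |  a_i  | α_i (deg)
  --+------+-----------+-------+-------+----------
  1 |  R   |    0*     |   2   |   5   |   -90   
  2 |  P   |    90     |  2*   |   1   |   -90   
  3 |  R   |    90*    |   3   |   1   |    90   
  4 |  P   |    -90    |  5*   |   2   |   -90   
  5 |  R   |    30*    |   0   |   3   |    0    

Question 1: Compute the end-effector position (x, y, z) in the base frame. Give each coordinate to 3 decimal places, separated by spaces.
6.598 1.000 -2.500

after link 1: o_1 = (5.0000, 0.0000, 2.0000)
after link 2: o_2 = (5.0000, 2.0000, 1.0000)
after link 3: o_3 = (2.0000, 1.0000, 1.0000)
after link 4: o_4 = (4.0000, 1.0000, -4.0000)
after link 5: o_5 = (6.5981, 1.0000, -2.5000)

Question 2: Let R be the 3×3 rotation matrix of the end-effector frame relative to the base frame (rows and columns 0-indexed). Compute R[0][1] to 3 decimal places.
-0.500

End-effector y-axis (col 1 of R) = (-0.5000,-0.0000,0.8660)
R[0][1] = -0.5000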